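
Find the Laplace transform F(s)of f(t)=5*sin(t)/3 5/(3*(s^2 + 1))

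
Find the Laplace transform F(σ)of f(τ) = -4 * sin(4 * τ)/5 -16/(5 * σ^2+80)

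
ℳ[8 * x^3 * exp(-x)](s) 8 * gamma(s + 3)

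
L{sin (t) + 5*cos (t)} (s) 1/ (s^2 + 1) + 5*s/ (s^2 + 1)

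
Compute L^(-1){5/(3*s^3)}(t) 5*t^2/6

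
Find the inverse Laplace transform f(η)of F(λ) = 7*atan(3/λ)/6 7*sin(3*η)/(6*η)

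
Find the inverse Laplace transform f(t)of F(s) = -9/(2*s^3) -9*t^2/4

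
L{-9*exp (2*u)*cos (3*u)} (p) 9*(2 - p)/ ( (p - 2)^2 + 9)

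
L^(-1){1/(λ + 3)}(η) exp(-3 * η)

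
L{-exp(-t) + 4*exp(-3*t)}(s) 4/(s + 3)-1/(s + 1)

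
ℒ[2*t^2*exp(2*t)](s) 4/(s - 2)^3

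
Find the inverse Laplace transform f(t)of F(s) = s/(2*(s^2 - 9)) cosh(3*t)/2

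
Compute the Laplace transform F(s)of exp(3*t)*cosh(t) (s - 3)/((s - 3)^2 - 1)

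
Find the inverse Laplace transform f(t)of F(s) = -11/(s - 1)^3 -11 * t^2 * exp(t)/2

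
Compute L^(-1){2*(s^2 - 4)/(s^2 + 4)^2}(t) 2*t*cos(2*t)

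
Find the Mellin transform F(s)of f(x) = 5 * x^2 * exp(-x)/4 5 * gamma(s + 2)/4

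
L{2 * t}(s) 2/s^2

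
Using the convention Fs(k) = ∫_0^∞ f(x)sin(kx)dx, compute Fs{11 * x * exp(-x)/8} 11 * k/(4 * (k^2 + 1)^2)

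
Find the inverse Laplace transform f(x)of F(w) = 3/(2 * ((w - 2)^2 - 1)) 3 * exp(2 * x) * sinh(x)/2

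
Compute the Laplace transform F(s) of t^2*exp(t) 2/(s - 1) ^3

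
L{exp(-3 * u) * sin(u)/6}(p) 1/(6 * ((p+3)^2+1))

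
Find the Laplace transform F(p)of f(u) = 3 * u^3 18/p^4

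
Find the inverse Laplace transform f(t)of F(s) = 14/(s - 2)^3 7*t^2*exp(2*t)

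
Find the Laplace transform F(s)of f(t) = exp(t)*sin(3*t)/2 3/(2*((s - 1)^2 + 9))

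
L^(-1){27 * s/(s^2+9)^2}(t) 9 * t * sin(3 * t)/2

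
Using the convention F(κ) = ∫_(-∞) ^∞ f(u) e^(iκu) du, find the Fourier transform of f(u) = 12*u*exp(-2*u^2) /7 3*sqrt(2)*I*sqrt(pi)*κ*exp(-κ^2/8) /14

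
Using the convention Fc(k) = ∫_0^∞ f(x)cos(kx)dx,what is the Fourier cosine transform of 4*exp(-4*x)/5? 16/(5*(k^2 + 16))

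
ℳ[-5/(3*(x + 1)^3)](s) -5*pi*(s - 2)*(s - 1)/(6*sin(pi*s))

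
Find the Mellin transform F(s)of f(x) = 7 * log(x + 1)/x -7 * pi * csc(pi * s)/(s - 1)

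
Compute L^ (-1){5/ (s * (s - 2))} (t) 5 * exp (t) * sinh (t)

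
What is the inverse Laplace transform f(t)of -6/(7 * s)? -6/7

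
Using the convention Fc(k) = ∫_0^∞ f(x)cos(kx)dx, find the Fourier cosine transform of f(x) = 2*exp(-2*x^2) sqrt(2)*sqrt(pi)*exp(-k^2/8)/2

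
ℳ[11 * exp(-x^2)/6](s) 11 * gamma(s/2)/12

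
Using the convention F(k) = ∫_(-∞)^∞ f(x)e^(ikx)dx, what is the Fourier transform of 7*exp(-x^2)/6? 7*sqrt(pi)*exp(-k^2/4)/6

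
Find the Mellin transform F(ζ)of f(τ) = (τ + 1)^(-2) (-pi*ζ + pi)/sin(pi*ζ)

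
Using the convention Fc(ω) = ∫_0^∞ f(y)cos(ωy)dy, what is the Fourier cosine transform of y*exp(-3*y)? (9 - ω^2)/(ω^2 + 9)^2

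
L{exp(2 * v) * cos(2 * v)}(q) (q - 2)/((q - 2)^2 + 4)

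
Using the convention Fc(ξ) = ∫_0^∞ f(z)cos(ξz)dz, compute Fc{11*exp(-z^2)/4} 11*sqrt(pi)*exp(-ξ^2/4)/8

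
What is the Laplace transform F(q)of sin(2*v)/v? atan(2/q)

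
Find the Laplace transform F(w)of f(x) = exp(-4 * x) 1/(w + 4)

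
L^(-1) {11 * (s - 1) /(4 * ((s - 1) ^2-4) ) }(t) 11 * exp(t) * cosh(2 * t) /4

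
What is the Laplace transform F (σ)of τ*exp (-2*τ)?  (σ + 2)^ (-2)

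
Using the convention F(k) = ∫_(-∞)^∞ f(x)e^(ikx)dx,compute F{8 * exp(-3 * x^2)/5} 8 * sqrt(3) * sqrt(pi) * exp(-k^2/12)/15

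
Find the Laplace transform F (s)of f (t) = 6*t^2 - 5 12/s^3 - 5/s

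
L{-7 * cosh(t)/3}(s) -7 * s/(3 * s^2 - 3)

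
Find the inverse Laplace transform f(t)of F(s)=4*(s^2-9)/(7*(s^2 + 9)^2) 4*t*cos(3*t)/7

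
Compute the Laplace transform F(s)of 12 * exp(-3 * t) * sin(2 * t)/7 24/(7 * ((s + 3)^2 + 4))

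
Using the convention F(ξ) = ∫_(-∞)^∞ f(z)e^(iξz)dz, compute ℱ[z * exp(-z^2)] I * sqrt(pi) * ξ * exp(-ξ^2/4)/2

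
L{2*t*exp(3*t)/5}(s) 2/(5*(s - 3)^2)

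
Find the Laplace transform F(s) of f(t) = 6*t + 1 6/s^2 + 1/s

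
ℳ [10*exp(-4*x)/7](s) 10*gamma(s)/(7*2^(2*s))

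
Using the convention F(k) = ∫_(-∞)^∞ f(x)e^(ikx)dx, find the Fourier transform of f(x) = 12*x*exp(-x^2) 6*I*sqrt(pi)*k*exp(-k^2/4)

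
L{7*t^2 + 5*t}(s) 14/s^3 + 5/s^2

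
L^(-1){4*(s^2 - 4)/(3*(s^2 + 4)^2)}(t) 4*t*cos(2*t)/3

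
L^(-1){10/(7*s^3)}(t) 5*t^2/7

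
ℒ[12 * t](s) 12/s^2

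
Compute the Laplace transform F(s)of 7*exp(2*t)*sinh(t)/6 7/(6*((s - 2)^2 - 1))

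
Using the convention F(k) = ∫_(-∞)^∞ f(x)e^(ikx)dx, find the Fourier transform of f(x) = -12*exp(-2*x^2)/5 -6*sqrt(2)*sqrt(pi)*exp(-k^2/8)/5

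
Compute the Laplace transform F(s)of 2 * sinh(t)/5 2/(5 * (s^2 - 1))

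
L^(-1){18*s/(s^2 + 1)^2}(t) 9*t*sin(t)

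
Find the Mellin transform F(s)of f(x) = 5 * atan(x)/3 -5 * pi * sec(pi * s/2)/(6 * s)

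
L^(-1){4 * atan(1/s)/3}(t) 4 * sin(t)/(3 * t)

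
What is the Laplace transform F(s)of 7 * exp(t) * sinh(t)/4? 7/(4 * s * (s - 2))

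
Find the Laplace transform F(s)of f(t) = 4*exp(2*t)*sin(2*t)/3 8/(3*((s - 2)^2+4))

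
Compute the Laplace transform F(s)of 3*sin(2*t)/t 3*atan(2/s)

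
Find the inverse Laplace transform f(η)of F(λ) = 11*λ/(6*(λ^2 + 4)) 11*cos(2*η)/6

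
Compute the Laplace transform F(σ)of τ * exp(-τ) (σ + 1)^(-2)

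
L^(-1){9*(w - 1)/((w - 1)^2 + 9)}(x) 9*exp(x)*cos(3*x)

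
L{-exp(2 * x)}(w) -1/(w - 2)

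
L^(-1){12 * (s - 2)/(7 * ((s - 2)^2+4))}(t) 12 * exp(2 * t) * cos(2 * t)/7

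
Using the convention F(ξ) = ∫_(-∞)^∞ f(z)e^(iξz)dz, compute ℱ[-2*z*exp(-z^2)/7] -I*sqrt(pi)*ξ*exp(-ξ^2/4)/7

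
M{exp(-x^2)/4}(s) gamma(s/2)/8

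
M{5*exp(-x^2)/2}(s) 5*gamma(s/2)/4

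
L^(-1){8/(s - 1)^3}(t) 4*t^2*exp(t)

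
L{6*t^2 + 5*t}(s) 12/s^3 + 5/s^2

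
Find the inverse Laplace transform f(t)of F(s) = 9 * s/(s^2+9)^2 3 * t * sin(3 * t)/2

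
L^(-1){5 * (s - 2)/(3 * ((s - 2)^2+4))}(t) 5 * exp(2 * t) * cos(2 * t)/3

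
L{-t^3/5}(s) -6/(5*s^4)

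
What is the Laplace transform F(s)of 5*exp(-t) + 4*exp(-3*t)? 4/(s + 3) + 5/(s + 1)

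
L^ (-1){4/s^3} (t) 2 * t^2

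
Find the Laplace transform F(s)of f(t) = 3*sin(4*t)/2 6/(s^2 + 16)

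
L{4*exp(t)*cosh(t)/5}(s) 4*(s - 1)/(5*s*(s - 2))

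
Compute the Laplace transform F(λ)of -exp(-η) -1/(λ + 1)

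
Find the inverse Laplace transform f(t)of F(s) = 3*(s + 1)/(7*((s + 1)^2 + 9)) 3*exp(-t)*cos(3*t)/7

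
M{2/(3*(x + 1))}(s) 2*pi*csc(pi*s)/3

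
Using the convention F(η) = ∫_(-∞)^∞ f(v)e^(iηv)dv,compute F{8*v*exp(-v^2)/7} 4*I*sqrt(pi)*η*exp(-η^2/4)/7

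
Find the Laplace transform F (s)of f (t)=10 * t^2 20/s^3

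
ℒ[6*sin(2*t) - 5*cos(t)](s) 12/(s^2+4) - 5*s/(s^2+1)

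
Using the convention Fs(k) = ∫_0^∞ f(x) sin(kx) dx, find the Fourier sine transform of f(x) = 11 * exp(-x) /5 11 * k/(5 * (k^2 + 1) ) 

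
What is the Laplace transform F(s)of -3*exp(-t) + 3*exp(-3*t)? 3/(s + 3) - 3/(s + 1)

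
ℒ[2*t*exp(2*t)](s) 2/(s - 2)^2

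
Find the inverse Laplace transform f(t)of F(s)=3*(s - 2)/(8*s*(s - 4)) 3*exp(2*t)*cosh(2*t)/8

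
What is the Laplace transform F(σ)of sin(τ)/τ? atan(1/σ)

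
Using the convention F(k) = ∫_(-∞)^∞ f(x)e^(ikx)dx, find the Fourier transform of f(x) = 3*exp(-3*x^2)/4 sqrt(3)*sqrt(pi)*exp(-k^2/12)/4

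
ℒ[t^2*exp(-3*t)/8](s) 1/(4*(s + 3)^3)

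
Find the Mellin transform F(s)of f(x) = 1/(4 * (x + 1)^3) pi * (s - 2) * (s - 1)/(8 * sin(pi * s))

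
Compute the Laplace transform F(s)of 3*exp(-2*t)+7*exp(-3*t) 7/(s+3)+3/(s+2)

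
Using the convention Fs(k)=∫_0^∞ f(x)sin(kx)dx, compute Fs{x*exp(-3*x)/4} 3*k/(2*(k^2 + 9)^2)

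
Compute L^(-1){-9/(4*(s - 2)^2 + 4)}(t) -9*exp(2*t)*sin(t)/4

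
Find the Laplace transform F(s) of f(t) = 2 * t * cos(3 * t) 2 * (s^2 - 9) /(s^2 + 9) ^2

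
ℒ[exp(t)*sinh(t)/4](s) 1/(4*s*(s - 2))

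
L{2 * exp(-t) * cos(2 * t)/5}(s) 2 * (s + 1)/(5 * ((s + 1)^2 + 4))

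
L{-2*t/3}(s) -2/(3*s^2)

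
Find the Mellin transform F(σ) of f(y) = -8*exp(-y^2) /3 -4*gamma(σ/2) /3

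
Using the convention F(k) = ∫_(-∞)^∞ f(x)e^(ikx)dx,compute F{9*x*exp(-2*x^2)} 9*sqrt(2)*I*sqrt(pi)*k*exp(-k^2/8)/8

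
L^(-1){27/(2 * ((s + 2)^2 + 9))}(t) 9 * exp(-2 * t) * sin(3 * t)/2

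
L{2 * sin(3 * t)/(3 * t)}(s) 2 * atan(3/s)/3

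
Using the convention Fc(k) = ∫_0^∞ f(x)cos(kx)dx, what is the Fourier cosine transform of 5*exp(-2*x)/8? 5/(4*(k^2+4))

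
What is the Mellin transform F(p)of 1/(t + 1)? pi*csc(pi*p)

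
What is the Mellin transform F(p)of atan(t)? -pi*sec(pi*p/2)/(2*p)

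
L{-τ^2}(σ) -2/σ^3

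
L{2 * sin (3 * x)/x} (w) 2 * atan (3/w)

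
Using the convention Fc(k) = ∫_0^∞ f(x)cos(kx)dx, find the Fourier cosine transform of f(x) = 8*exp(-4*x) 32/(k^2 + 16)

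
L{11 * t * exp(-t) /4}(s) 11/(4 * (s + 1) ^2) 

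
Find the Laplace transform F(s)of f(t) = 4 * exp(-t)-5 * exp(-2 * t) 4/(s + 1)-5/(s + 2)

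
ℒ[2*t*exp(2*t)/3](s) 2/(3*(s - 2)^2)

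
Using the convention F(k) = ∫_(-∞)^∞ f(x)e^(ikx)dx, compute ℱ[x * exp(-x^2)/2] I * sqrt(pi) * k * exp(-k^2/4)/4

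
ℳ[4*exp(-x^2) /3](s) 2*gamma(s/2) /3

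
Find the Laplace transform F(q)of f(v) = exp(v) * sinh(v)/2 1/(2 * q * (q - 2))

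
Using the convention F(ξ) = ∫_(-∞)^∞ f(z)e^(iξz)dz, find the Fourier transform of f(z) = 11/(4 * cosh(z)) 11 * pi/(4 * cosh(pi * ξ/2))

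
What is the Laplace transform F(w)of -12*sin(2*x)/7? -24/(7*w^2+28)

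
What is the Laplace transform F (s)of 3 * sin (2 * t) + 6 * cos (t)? 6 * s/ (s^2 + 1) + 6/ (s^2 + 4)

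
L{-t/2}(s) -1/(2*s^2)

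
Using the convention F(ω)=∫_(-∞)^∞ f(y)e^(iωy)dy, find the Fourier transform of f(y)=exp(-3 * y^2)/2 sqrt(3) * sqrt(pi) * exp(-ω^2/12)/6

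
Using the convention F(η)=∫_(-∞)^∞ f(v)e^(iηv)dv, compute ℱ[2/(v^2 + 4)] pi * exp(-2 * Abs(η))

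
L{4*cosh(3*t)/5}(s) 4*s/(5*(s^2-9))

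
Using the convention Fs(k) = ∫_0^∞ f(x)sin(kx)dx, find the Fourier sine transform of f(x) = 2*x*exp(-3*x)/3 4*k/(k^2+9)^2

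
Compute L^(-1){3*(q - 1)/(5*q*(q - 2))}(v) 3*exp(v)*cosh(v)/5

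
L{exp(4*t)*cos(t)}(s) (s - 4)/((s - 4)^2 + 1)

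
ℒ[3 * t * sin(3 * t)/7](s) 18 * s/(7 * (s^2 + 9)^2)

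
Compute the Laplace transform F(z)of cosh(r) z/(z^2 - 1)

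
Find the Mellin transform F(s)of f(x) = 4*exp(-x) 4*gamma(s)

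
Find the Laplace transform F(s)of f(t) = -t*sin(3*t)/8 -3*s/(4*(s^2+9)^2)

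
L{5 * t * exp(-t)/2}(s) 5/(2 * (s + 1)^2)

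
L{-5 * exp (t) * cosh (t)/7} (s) 5 * (1 - s)/ (7 * s * (s - 2))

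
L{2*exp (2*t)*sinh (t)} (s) 2/ ( (s - 2)^2 - 1)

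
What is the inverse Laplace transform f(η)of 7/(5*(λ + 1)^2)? 7*η*exp(-η)/5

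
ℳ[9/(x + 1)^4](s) 3 * gamma(s) * gamma(4 - s)/2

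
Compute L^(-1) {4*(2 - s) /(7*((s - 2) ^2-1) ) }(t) -4*exp(2*t)*cosh(t) /7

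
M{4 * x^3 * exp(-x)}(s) 4 * gamma(s + 3)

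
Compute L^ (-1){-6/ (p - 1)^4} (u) -u^3 * exp (u)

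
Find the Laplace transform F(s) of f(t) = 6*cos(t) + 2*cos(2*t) 6*s/(s^2 + 1) + 2*s/(s^2 + 4) 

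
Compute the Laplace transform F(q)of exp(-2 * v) 1/(q + 2)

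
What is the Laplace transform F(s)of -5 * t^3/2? -15/s^4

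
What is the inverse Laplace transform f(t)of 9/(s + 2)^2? 9 * t * exp(-2 * t)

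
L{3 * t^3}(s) 18/s^4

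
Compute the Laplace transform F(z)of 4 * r 4/z^2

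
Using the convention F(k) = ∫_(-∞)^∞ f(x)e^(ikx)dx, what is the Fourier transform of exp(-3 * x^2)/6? sqrt(3) * sqrt(pi) * exp(-k^2/12)/18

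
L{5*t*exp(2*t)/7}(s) 5/(7*(s - 2)^2)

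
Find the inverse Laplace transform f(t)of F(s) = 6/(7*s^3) 3*t^2/7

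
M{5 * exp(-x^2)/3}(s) 5 * gamma(s/2)/6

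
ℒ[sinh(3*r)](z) 3/(z^2 - 9)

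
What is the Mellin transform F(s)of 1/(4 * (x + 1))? pi * csc(pi * s)/4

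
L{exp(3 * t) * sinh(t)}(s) 1/((s - 3)^2 - 1)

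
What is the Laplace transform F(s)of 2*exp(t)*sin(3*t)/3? 2/((s - 1)^2 + 9)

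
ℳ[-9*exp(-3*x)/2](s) -3^(2 - s)*gamma(s)/2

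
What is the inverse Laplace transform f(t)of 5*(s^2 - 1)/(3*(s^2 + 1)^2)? 5*t*cos(t)/3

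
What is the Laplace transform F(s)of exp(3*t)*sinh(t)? 1/((s - 3)^2 - 1)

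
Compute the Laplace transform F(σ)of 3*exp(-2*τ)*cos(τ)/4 3*(σ + 2)/(4*((σ + 2)^2 + 1))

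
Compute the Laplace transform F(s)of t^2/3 2/(3 * s^3)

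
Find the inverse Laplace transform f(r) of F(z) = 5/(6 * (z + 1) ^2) 5 * r * exp(-r) /6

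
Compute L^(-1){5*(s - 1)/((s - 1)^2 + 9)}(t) 5*exp(t)*cos(3*t)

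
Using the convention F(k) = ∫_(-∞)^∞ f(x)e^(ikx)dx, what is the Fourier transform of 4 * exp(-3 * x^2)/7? 4 * sqrt(3) * sqrt(pi) * exp(-k^2/12)/21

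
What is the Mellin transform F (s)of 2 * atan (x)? -pi * sec (pi * s/2)/s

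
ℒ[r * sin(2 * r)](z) 4 * z/(z^2+4)^2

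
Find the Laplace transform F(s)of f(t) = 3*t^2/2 3/s^3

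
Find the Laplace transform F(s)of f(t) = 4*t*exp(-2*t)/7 4/(7*(s + 2)^2)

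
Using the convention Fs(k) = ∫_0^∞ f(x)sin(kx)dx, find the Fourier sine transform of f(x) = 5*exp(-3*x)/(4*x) 5*atan(k/3)/4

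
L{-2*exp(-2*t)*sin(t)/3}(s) -2/(3*(s+2)^2+3)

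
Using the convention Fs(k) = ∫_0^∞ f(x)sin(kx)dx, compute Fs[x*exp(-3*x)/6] k/(k^2+9)^2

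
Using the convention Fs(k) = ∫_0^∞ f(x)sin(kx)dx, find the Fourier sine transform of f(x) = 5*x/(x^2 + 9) 5*pi*exp(-3*k)/2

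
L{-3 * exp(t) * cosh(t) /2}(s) 3 * (1 - s) /(2 * s * (s - 2) ) 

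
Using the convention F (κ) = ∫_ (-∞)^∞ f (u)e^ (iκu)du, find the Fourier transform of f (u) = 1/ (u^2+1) pi*exp (-Abs (κ))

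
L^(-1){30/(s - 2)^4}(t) 5 * t^3 * exp(2 * t)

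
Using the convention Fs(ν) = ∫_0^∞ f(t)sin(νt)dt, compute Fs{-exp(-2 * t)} -ν/(ν^2 + 4)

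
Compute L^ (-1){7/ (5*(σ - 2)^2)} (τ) 7*τ*exp (2*τ)/5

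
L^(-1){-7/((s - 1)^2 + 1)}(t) -7*exp(t)*sin(t)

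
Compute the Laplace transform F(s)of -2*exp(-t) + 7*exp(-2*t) 7/(s + 2)-2/(s + 1)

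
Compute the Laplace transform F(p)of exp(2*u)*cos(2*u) (p - 2)/((p - 2)^2+4)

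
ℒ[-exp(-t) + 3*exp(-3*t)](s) 3/(s + 3)-1/(s + 1)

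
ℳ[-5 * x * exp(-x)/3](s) -5 * gamma(s + 1)/3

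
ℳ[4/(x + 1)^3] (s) 2 * pi * (s - 2) * (s - 1)/sin(pi * s)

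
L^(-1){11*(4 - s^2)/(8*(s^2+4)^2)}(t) -11*t*cos(2*t)/8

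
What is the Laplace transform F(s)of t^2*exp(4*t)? 2/(s - 4)^3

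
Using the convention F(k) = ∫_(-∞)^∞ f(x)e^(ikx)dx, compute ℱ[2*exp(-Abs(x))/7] 4/(7*(k^2 + 1))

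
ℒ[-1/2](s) -1/(2*s)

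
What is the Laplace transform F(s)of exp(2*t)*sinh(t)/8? 1/(8*((s - 2)^2 - 1))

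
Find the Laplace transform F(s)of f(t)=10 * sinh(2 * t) 20/(s^2 - 4)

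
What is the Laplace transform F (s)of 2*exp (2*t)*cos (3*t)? 2*(s - 2)/ ( (s - 2)^2 + 9)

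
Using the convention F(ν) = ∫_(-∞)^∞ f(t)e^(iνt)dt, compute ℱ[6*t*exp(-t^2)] 3*I*sqrt(pi)*ν*exp(-ν^2/4)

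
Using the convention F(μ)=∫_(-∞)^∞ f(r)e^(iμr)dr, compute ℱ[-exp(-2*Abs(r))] -4/(μ^2+4)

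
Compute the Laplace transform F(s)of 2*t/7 2/(7*s^2)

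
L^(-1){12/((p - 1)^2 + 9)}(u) 4 * exp(u) * sin(3 * u)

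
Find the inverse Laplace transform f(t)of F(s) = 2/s 2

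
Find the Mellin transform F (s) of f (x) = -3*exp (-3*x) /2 -3^ (1 - s)*gamma (s) /2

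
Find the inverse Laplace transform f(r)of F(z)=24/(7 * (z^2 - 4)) 12 * sinh(2 * r)/7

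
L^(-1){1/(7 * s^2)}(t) t/7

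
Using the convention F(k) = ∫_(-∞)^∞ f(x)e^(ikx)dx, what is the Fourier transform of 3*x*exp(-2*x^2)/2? 3*sqrt(2)*I*sqrt(pi)*k*exp(-k^2/8)/16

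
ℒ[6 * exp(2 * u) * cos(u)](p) 6 * (p - 2)/((p - 2)^2 + 1)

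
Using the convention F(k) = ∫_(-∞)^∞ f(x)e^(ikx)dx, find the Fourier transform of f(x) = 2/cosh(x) 2 * pi/cosh(pi * k/2)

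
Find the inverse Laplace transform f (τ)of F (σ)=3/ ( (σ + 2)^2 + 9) exp (-2 * τ) * sin (3 * τ)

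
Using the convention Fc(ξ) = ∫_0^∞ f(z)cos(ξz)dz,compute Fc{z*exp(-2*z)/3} (4 - ξ^2)/(3*(ξ^2+4)^2)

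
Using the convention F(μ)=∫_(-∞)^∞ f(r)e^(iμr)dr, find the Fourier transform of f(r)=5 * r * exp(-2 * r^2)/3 5 * sqrt(2) * I * sqrt(pi) * μ * exp(-μ^2/8)/24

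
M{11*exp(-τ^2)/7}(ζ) 11*gamma(ζ/2)/14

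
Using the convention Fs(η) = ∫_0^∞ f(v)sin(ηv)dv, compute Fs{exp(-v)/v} atan(η)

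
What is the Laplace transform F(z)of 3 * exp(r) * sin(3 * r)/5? 9/(5 * ((z - 1)^2 + 9))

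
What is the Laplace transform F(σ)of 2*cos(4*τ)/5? 2*σ/(5*(σ^2 + 16))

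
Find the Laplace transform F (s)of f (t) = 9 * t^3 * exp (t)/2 27/ (s - 1)^4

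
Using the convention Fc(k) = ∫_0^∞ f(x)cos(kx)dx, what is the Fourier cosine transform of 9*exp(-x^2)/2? 9*sqrt(pi)*exp(-k^2/4)/4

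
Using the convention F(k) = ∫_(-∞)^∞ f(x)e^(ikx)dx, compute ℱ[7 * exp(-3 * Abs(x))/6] 7/(k^2 + 9)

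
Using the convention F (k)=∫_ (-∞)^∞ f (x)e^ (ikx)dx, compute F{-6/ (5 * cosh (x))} -6 * pi/ (5 * cosh (pi * k/2))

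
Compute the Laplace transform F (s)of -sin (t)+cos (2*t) s/ (s^2+4)-1/ (s^2+1)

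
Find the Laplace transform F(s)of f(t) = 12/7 12/(7 * s)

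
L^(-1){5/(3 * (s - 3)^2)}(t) 5 * t * exp(3 * t)/3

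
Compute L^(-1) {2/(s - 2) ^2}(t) 2*t*exp(2*t) 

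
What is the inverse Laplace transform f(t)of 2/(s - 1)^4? t^3*exp(t)/3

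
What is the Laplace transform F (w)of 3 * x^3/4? 9/ (2 * w^4)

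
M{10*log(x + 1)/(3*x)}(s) -10*pi*csc(pi*s)/(3*s - 3)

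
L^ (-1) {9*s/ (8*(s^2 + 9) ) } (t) 9*cos (3*t) /8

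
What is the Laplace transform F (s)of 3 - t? 3/s - 1/s^2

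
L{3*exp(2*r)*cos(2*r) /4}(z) 3*(z - 2) /(4*((z - 2) ^2 + 4) ) 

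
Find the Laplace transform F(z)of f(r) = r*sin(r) 2*z/(z^2+1)^2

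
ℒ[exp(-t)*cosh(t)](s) (s + 1)/(s*(s + 2))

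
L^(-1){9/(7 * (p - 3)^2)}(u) 9 * u * exp(3 * u)/7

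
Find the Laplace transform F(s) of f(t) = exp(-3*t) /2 1/(2*(s+3) ) 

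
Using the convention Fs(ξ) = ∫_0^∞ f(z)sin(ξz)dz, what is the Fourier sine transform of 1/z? pi/2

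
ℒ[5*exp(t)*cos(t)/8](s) 5*(s - 1)/(8*((s - 1)^2 + 1))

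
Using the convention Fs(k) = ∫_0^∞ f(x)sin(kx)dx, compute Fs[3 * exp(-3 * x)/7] 3 * k/(7 * (k^2 + 9))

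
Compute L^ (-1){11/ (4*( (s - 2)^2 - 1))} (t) 11*exp (2*t)*sinh (t)/4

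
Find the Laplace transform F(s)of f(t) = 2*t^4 48/s^5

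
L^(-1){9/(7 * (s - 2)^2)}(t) 9 * t * exp(2 * t)/7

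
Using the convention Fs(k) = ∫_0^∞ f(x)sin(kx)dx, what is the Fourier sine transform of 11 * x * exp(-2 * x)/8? 11 * k/(2 * (k^2 + 4)^2)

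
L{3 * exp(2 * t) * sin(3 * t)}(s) 9/((s - 2)^2 + 9)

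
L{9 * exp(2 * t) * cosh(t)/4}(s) 9 * (s - 2)/(4 * ((s - 2)^2 - 1))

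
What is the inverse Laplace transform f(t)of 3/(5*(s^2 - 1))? 3*sinh(t)/5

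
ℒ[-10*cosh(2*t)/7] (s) -10*s/(7*s^2 - 28)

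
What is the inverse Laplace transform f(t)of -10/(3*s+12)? -10*exp(-4*t)/3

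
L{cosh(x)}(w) w/(w^2 - 1)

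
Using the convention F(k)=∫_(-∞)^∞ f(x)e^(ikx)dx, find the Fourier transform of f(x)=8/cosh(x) 8*pi/cosh(pi*k/2)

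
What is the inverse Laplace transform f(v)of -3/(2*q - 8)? -3*exp(4*v)/2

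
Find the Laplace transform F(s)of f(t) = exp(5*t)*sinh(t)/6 1/(6*((s - 5)^2 - 1))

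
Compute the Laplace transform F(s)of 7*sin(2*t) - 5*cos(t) 14/(s^2 + 4) - 5*s/(s^2 + 1)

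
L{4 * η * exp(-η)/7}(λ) 4/(7 * (λ+1)^2)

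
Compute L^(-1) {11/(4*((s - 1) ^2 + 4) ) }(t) 11*exp(t)*sin(2*t) /8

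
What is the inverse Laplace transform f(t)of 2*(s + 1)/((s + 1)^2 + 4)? 2*exp(-t)*cos(2*t)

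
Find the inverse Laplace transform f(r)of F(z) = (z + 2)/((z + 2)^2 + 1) exp(-2*r)*cos(r)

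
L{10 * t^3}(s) 60/s^4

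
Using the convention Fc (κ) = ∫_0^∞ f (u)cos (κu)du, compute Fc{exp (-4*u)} 4/ (κ^2 + 16)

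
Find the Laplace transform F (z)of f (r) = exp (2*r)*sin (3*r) 3/ ( (z - 2)^2 + 9)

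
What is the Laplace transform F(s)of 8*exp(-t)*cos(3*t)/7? 8*(s+1)/(7*((s+1)^2+9))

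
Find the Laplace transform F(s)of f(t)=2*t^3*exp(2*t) 12/(s - 2)^4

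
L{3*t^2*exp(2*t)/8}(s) 3/(4*(s - 2)^3)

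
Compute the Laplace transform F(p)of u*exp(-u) (p+1)^(-2)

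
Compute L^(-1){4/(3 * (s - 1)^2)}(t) 4 * t * exp(t)/3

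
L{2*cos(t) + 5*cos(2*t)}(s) 5*s/(s^2 + 4) + 2*s/(s^2 + 1)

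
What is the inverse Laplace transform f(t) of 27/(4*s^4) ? 9*t^3/8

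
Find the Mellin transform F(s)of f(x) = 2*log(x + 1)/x -2*pi*csc(pi*s)/(s - 1)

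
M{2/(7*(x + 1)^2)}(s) -2*pi*(s - 1)/(7*sin(pi*s))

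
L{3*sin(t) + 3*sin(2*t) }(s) 6/(s^2 + 4) + 3/(s^2 + 1) 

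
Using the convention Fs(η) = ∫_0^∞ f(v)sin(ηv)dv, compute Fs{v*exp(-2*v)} 4*η/(η^2+4)^2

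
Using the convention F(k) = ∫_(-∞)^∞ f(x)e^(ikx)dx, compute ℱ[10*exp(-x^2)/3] 10*sqrt(pi)*exp(-k^2/4)/3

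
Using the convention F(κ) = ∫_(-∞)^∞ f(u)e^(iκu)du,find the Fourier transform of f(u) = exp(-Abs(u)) 2/(κ^2 + 1)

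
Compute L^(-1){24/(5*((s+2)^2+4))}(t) 12*exp(-2*t)*sin(2*t)/5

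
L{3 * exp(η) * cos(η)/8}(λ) 3 * (λ - 1)/(8 * ((λ - 1)^2 + 1))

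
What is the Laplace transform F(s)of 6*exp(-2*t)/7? 6/(7*(s + 2))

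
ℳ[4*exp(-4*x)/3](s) 2^(2 - 2*s)*gamma(s)/3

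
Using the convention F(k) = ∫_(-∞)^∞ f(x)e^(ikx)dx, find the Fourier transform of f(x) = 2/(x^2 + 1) 2 * pi * exp(-Abs(k))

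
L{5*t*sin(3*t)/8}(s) 15*s/(4*(s^2 + 9)^2)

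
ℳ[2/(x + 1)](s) 2*pi*csc(pi*s)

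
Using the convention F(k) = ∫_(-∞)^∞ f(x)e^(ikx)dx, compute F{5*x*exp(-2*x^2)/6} 5*sqrt(2)*I*sqrt(pi)*k*exp(-k^2/8)/48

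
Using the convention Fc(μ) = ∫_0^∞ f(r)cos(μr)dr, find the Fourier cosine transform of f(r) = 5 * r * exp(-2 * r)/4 5 * (4 - μ^2)/(4 * (μ^2 + 4)^2)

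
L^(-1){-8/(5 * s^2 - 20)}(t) -4 * sinh(2 * t)/5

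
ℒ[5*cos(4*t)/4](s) 5*s/(4*(s^2 + 16))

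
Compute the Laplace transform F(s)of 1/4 1/(4*s)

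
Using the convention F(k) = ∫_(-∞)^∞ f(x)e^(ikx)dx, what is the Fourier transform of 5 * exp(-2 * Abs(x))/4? 5/(k^2+4)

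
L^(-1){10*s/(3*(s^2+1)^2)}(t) 5*t*sin(t)/3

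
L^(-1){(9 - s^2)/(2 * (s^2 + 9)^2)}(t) -t * cos(3 * t)/2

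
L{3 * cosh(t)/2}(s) 3 * s/(2 * (s^2 - 1))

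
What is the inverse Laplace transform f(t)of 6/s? 6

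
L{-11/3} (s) -11/ (3*s)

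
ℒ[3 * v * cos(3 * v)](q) 3 * (q^2 - 9)/(q^2 + 9)^2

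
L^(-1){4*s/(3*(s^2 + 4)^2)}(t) t*sin(2*t)/3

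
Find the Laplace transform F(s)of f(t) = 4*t 4/s^2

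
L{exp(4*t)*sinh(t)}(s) 1/((s - 4)^2 - 1)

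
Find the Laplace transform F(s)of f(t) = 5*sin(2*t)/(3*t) 5*atan(2/s)/3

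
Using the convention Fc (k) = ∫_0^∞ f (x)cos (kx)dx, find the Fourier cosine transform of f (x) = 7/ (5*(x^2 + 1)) 7*pi*exp (-k)/10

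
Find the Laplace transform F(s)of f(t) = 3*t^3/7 18/(7*s^4)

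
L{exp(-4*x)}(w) 1/(w + 4)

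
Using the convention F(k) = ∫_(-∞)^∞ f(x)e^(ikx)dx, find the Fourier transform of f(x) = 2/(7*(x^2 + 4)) pi*exp(-2*Abs(k))/7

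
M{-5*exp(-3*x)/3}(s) -5*gamma(s)/(3*3^s)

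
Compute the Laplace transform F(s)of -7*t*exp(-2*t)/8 -7/(8*(s + 2)^2)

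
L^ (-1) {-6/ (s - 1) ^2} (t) -6*t*exp (t) 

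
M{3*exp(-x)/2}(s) 3*gamma(s)/2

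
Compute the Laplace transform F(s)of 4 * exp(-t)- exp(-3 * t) 4/(s + 1)-1/(s + 3)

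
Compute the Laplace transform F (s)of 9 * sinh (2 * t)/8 9/ (4 * (s^2 - 4))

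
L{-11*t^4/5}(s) -264/(5*s^5)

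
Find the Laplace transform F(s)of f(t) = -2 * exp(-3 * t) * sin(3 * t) -6/((s+3)^2+9)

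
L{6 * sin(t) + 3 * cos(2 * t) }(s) 6/(s^2 + 1) + 3 * s/(s^2 + 4) 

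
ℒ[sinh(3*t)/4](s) 3/(4*(s^2 - 9))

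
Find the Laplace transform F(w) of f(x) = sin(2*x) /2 1/(w^2 + 4) 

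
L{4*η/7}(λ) 4/(7*λ^2)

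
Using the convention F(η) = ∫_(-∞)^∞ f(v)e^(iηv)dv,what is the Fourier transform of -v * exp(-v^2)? -I * sqrt(pi) * η * exp(-η^2/4)/2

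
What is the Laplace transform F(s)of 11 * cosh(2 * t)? 11 * s/(s^2-4)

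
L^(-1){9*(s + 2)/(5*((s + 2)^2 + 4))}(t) 9*exp(-2*t)*cos(2*t)/5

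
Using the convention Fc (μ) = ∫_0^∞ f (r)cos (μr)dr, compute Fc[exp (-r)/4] 1/ (4*(μ^2 + 1))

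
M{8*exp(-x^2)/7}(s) 4*gamma(s/2)/7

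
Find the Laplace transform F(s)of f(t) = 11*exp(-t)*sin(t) 11/((s + 1)^2 + 1)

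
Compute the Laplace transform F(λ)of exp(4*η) 1/(λ - 4)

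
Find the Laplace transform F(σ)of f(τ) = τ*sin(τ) 2*σ/(σ^2 + 1)^2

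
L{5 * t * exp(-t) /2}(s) 5/(2 * (s+1) ^2) 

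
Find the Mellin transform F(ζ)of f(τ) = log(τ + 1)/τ -pi * csc(pi * ζ)/(ζ - 1)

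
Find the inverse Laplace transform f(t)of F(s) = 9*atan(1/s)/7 9*sin(t)/(7*t)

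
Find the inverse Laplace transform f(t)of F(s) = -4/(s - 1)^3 -2 * t^2 * exp(t)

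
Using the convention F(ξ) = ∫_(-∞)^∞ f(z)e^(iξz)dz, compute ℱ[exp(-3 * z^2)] sqrt(3) * sqrt(pi) * exp(-ξ^2/12)/3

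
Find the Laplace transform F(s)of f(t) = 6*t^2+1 12/s^3+1/s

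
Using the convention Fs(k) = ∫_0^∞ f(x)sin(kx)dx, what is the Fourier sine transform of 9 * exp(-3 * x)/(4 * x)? 9 * atan(k/3)/4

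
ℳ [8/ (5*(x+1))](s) 8*pi*csc (pi*s)/5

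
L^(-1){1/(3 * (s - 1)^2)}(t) t * exp(t)/3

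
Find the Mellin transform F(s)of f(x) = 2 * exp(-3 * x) 2 * gamma(s)/3^s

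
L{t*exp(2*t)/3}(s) 1/(3*(s - 2)^2)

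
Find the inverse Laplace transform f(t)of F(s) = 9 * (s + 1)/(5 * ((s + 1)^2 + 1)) 9 * exp(-t) * cos(t)/5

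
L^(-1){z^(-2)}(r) r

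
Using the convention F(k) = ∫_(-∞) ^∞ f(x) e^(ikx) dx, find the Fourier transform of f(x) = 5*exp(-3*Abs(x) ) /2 15/(k^2+9) 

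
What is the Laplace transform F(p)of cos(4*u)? p/(p^2 + 16)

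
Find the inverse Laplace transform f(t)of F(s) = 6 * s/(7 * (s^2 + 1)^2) 3 * t * sin(t)/7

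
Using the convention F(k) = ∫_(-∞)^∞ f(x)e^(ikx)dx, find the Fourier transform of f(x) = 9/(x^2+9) 3*pi*exp(-3*Abs(k))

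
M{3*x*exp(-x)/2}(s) 3*gamma(s+1)/2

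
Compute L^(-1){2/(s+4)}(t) 2*exp(-4*t)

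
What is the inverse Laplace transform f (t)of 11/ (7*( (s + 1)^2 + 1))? 11*exp (-t)*sin (t)/7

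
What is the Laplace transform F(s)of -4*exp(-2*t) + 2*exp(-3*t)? 2/(s + 3) - 4/(s + 2)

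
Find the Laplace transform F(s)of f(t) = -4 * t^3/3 -8/s^4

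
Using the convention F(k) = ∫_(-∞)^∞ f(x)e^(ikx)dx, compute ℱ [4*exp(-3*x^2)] 4*sqrt(3)*sqrt(pi)*exp(-k^2/12)/3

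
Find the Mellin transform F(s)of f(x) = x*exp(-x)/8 gamma(s + 1)/8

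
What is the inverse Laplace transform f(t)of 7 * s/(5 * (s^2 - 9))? 7 * cosh(3 * t)/5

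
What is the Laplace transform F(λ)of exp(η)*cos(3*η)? (λ - 1)/((λ - 1)^2+9)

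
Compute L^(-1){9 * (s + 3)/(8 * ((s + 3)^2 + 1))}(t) 9 * exp(-3 * t) * cos(t)/8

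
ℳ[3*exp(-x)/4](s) 3*gamma(s)/4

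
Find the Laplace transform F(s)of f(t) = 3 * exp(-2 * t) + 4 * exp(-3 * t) 4/(s + 3) + 3/(s + 2)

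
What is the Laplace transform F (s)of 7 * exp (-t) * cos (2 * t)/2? 7 * (s + 1)/ (2 * ( (s + 1)^2 + 4))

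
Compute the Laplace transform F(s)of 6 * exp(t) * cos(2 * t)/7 6 * (s - 1)/(7 * ((s - 1)^2 + 4))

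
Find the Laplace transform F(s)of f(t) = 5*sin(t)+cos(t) s/(s^2+1)+5/(s^2+1)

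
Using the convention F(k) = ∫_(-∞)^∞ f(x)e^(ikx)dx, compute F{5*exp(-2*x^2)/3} 5*sqrt(2)*sqrt(pi)*exp(-k^2/8)/6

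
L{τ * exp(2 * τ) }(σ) (σ - 2) ^(-2) 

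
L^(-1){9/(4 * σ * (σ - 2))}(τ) 9 * exp(τ) * sinh(τ)/4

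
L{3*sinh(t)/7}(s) 3/(7*(s^2 - 1))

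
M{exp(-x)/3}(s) gamma(s)/3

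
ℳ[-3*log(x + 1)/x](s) 3*pi*csc(pi*s)/(s - 1)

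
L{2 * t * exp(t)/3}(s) 2/(3 * (s - 1)^2)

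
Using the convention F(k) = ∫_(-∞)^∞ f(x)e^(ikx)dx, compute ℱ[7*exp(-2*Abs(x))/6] 14/(3*(k^2 + 4))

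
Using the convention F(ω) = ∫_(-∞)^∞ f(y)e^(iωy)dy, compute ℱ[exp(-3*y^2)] sqrt(3)*sqrt(pi)*exp(-ω^2/12)/3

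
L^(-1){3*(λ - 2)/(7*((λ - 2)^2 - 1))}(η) 3*exp(2*η)*cosh(η)/7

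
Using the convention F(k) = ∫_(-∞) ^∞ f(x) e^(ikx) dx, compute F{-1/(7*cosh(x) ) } -pi/(7*cosh(pi*k/2) ) 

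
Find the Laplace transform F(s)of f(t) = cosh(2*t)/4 s/(4*(s^2 - 4))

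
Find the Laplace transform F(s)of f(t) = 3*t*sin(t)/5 6*s/(5*(s^2 + 1)^2)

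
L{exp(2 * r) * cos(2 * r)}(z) (z - 2)/((z - 2)^2 + 4)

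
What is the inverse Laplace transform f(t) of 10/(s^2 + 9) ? 10*sin(3*t) /3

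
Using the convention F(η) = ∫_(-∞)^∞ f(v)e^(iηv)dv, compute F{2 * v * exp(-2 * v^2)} sqrt(2) * I * sqrt(pi) * η * exp(-η^2/8)/4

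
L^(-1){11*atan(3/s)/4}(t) 11*sin(3*t)/(4*t)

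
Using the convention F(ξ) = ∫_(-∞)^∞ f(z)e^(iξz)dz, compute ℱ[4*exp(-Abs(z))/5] 8/(5*(ξ^2 + 1))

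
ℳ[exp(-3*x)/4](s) gamma(s)/(4*3^s)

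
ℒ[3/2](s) 3/(2*s)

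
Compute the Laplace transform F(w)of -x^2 -2/w^3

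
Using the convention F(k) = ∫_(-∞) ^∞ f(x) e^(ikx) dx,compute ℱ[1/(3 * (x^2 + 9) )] pi * exp(-3 * Abs(k) ) /9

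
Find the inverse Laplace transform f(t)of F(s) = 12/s 12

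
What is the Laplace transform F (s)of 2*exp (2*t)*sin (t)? 2/ ( (s - 2)^2 + 1)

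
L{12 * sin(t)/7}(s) 12/(7 * (s^2 + 1))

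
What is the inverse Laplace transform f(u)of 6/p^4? u^3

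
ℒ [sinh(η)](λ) 1/(λ^2-1)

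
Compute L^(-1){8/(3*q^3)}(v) 4*v^2/3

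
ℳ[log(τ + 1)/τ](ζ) -pi*csc(pi*ζ)/(ζ - 1)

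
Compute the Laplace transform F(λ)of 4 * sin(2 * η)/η 4 * atan(2/λ)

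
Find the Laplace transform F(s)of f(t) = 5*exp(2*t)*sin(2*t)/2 5/((s - 2)^2 + 4)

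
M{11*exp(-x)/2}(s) 11*gamma(s)/2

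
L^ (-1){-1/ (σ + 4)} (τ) -exp (-4*τ)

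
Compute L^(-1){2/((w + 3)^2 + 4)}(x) exp(-3 * x) * sin(2 * x)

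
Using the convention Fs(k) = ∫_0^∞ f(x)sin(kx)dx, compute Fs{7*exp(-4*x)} 7*k/(k^2+16)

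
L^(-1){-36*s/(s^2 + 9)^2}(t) -6*t*sin(3*t)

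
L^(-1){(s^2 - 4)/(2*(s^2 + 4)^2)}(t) t*cos(2*t)/2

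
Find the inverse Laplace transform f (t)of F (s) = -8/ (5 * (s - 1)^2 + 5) -8 * exp (t) * sin (t)/5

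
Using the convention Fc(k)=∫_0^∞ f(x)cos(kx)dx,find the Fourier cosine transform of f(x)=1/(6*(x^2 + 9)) pi*exp(-3*k)/36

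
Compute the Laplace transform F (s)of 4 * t 4/s^2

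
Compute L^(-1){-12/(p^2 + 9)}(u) -4*sin(3*u)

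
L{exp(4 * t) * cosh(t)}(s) (s - 4)/((s - 4)^2 - 1)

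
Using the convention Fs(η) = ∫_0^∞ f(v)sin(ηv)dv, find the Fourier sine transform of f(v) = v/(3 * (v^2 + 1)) pi * exp(-η)/6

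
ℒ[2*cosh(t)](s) 2*s/(s^2 - 1)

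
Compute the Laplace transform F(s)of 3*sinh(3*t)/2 9/(2*(s^2-9))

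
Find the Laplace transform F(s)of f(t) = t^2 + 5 2/s^3 + 5/s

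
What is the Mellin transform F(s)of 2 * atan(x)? -pi * sec(pi * s/2)/s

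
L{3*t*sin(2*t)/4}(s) 3*s/(s^2+4)^2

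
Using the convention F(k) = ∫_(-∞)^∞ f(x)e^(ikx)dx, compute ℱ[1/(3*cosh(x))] pi/(3*cosh(pi*k/2))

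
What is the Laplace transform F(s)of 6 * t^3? 36/s^4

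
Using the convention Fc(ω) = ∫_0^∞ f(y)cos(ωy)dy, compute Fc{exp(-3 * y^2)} sqrt(3) * sqrt(pi) * exp(-ω^2/12)/6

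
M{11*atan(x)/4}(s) -11*pi*sec(pi*s/2)/(8*s)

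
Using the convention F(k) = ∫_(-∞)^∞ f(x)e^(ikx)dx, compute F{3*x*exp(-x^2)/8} 3*I*sqrt(pi)*k*exp(-k^2/4)/16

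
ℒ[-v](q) -1/q^2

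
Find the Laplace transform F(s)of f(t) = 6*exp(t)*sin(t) 6/((s - 1)^2 + 1)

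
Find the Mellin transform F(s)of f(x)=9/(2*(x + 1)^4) 3*gamma(s)*gamma(4 - s)/4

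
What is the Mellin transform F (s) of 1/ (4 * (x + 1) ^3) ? pi * (s - 2) * (s - 1) / (8 * sin (pi * s) ) 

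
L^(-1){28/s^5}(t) 7*t^4/6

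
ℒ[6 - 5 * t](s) 6/s - 5/s^2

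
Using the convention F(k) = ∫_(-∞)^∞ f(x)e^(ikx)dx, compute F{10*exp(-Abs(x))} 20/(k^2 + 1)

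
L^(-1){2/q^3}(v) v^2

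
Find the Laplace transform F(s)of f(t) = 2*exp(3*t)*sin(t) 2/((s - 3)^2 + 1)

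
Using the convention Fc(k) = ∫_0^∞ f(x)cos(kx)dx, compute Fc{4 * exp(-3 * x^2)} 2 * sqrt(3) * sqrt(pi) * exp(-k^2/12)/3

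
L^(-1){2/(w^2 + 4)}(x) sin(2 * x)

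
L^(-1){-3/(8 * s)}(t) -3/8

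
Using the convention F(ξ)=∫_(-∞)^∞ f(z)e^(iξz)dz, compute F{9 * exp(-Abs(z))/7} 18/(7 * (ξ^2 + 1))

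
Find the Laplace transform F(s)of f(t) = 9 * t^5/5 216/s^6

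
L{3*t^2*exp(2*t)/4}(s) 3/(2*(s - 2)^3)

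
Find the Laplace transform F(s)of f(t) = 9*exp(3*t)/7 9/(7*(s - 3))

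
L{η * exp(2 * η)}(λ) (λ - 2)^(-2)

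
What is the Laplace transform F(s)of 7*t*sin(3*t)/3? 14*s/(s^2 + 9)^2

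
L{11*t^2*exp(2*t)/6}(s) 11/(3*(s - 2)^3)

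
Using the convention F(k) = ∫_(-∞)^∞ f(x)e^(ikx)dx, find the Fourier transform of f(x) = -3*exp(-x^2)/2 -3*sqrt(pi)*exp(-k^2/4)/2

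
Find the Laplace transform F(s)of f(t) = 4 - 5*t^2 4/s - 10/s^3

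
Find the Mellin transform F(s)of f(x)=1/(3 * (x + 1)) pi * csc(pi * s)/3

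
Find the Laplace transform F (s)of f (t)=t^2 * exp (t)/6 1/ (3 * (s - 1)^3)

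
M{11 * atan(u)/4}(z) -11 * pi * sec(pi * z/2)/(8 * z)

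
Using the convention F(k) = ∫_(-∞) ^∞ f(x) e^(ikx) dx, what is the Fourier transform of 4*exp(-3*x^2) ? 4*sqrt(3)*sqrt(pi)*exp(-k^2/12) /3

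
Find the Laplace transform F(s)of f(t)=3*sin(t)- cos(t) 3/(s^2+1)- s/(s^2+1)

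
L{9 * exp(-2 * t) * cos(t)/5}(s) 9 * (s + 2)/(5 * ((s + 2)^2 + 1))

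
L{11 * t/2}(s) 11/(2 * s^2)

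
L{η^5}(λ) 120/λ^6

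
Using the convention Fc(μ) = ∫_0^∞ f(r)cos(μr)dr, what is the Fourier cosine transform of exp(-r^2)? sqrt(pi)*exp(-μ^2/4)/2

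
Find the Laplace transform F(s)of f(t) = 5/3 5/(3*s)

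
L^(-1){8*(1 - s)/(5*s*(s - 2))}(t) -8*exp(t)*cosh(t)/5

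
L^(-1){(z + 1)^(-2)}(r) r*exp(-r)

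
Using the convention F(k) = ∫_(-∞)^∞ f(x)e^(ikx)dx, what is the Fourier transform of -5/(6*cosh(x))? -5*pi/(6*cosh(pi*k/2))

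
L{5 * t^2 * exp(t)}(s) 10/(s - 1)^3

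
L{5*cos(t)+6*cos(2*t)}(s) 6*s/(s^2+4)+5*s/(s^2+1)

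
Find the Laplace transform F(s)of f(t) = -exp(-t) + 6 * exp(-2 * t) 6/(s + 2) - 1/(s + 1)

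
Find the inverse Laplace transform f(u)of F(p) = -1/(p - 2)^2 -u * exp(2 * u)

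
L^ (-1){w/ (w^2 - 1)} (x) cosh (x)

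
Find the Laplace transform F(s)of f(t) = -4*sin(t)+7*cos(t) 7*s/(s^2+1) - 4/(s^2+1)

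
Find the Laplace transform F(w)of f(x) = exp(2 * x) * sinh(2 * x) 2/(w * (w - 4))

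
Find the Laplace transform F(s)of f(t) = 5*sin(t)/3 5/(3*(s^2+1))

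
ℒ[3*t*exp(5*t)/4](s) 3/(4*(s - 5)^2)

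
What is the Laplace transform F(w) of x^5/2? 60/w^6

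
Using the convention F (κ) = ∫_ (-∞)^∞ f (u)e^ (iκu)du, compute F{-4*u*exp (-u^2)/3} -2*I*sqrt (pi)*κ*exp (-κ^2/4)/3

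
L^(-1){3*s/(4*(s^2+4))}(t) 3*cos(2*t)/4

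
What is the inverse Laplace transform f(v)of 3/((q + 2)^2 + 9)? exp(-2*v)*sin(3*v)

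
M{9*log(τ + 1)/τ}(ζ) -9*pi*csc(pi*ζ)/(ζ - 1)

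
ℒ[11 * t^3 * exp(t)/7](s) 66/(7 * (s - 1)^4)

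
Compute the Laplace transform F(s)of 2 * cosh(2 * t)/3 2 * s/(3 * (s^2 - 4))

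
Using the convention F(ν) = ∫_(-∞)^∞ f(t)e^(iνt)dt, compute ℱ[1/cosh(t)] pi/cosh(pi*ν/2)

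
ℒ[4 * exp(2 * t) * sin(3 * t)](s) 12/((s - 2) ^2+9) 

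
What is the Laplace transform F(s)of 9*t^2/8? 9/(4*s^3)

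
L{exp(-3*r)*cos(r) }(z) (z+3) /((z+3) ^2+1) 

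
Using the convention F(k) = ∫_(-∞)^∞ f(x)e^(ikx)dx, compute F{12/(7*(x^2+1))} 12*pi*exp(-Abs(k))/7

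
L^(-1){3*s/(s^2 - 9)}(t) 3*cosh(3*t)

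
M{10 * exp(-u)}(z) 10 * gamma(z)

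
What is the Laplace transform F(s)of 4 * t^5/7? 480/(7 * s^6)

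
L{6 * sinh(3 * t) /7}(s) 18/(7 * (s^2 - 9) ) 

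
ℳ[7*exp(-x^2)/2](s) 7*gamma(s/2)/4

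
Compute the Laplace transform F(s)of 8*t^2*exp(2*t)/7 16/(7*(s - 2)^3)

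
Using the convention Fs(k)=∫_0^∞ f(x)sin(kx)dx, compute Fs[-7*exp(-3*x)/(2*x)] -7*atan(k/3)/2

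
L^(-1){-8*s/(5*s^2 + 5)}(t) -8*cos(t)/5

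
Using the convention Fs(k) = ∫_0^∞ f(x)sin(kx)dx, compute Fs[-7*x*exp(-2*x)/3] -28*k/(3*(k^2 + 4)^2)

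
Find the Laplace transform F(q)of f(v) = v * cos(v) (q^2 - 1)/(q^2 + 1)^2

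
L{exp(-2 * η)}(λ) 1/(λ + 2)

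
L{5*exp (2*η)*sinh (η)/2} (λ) 5/ (2*( (λ - 2)^2 - 1))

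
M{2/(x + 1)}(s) 2*pi*csc(pi*s)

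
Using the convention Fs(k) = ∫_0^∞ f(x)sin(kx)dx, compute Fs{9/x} 9 * pi/2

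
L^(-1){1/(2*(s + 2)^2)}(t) t*exp(-2*t)/2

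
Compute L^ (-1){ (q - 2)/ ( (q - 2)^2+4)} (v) exp (2 * v) * cos (2 * v)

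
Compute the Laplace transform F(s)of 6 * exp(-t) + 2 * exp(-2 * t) 6/(s + 1) + 2/(s + 2)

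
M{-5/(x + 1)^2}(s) 5*pi*(s - 1)/sin(pi*s)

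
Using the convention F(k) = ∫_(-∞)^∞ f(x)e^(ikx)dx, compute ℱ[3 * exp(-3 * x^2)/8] sqrt(3) * sqrt(pi) * exp(-k^2/12)/8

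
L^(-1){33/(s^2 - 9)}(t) 11*sinh(3*t)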